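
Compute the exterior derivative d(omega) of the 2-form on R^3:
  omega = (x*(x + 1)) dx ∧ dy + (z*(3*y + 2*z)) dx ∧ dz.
d(omega) = (-3*z) dx ∧ dy ∧ dz

For a 2-form omega = sum_{i<j} g_{ij} dx_i ∧ dx_j, the exterior derivative is
  d(omega) = sum_{i<j} d(g_{ij}) ∧ dx_i ∧ dx_j = sum_{i<j, k} (∂g_{ij}/∂x_k) dx_k ∧ dx_i ∧ dx_j.
Expand each term, using dx_k ∧ dx_i ∧ dx_j = sgn(permutation) dx_{(a)} ∧ dx_{(b)} ∧ dx_{(c)} with (a < b < c) sorted:
  d(z*(3*y + 2*z)) includes (∂/∂y)(z*(3*y + 2*z)) dy = (3*z) dy, which multiplied by dx ∧ dz gives (-3*z) dx ∧ dy ∧ dz
Collecting like 3-forms: d(omega) = (-3*z) dx ∧ dy ∧ dz.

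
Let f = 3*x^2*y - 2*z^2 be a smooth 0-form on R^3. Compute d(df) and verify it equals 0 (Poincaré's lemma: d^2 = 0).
d(df) = 0

Step 1: df = sum_i (∂f/∂x_i) dx_i = (6*x*y) dx + (3*x^2) dy + (-4*z) dz.
Step 2: Apply d again. Using the 1-form formula, the coefficient of dx ∧ dy in d(df) is ∂^2 f/∂x ∂y - ∂^2 f/∂y ∂x = (6*x) - (6*x) = 0 (equality of mixed partials for smooth f).
Similarly for dx ∧ dz and dy ∧ dz — all coefficients vanish. So d(df) = 0.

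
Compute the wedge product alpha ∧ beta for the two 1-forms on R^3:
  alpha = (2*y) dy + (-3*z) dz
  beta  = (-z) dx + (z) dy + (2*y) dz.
alpha ∧ beta = (2*y*z) dx ∧ dy + (4*y^2 + 3*z^2) dy ∧ dz + (-3*z^2) dx ∧ dz

Distribute the wedge, using dx_i ∧ dx_j = -dx_j ∧ dx_i and dx_i ∧ dx_i = 0. For each pair (i, j) with i < j, the coefficient of dx_i ∧ dx_j in alpha ∧ beta is (alpha_i * beta_j - alpha_j * beta_i). Collecting: alpha ∧ beta = (2*y*z) dx ∧ dy + (4*y^2 + 3*z^2) dy ∧ dz + (-3*z^2) dx ∧ dz.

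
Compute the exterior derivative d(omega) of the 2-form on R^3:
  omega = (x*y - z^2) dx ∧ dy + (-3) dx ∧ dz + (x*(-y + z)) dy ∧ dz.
d(omega) = (-y - z) dx ∧ dy ∧ dz

For a 2-form omega = sum_{i<j} g_{ij} dx_i ∧ dx_j, the exterior derivative is
  d(omega) = sum_{i<j} d(g_{ij}) ∧ dx_i ∧ dx_j = sum_{i<j, k} (∂g_{ij}/∂x_k) dx_k ∧ dx_i ∧ dx_j.
Expand each term, using dx_k ∧ dx_i ∧ dx_j = sgn(permutation) dx_{(a)} ∧ dx_{(b)} ∧ dx_{(c)} with (a < b < c) sorted:
  d(x*y - z^2) includes (∂/∂z)(x*y - z^2) dz = (-2*z) dz, which multiplied by dx ∧ dy gives (-2*z) dx ∧ dy ∧ dz
  d(x*(-y + z)) includes (∂/∂x)(x*(-y + z)) dx = (-y + z) dx, which multiplied by dy ∧ dz gives (-y + z) dx ∧ dy ∧ dz
Collecting like 3-forms: d(omega) = (-y - z) dx ∧ dy ∧ dz.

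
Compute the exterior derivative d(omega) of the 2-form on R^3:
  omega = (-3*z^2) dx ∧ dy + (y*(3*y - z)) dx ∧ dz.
d(omega) = (-6*y - 5*z) dx ∧ dy ∧ dz

For a 2-form omega = sum_{i<j} g_{ij} dx_i ∧ dx_j, the exterior derivative is
  d(omega) = sum_{i<j} d(g_{ij}) ∧ dx_i ∧ dx_j = sum_{i<j, k} (∂g_{ij}/∂x_k) dx_k ∧ dx_i ∧ dx_j.
Expand each term, using dx_k ∧ dx_i ∧ dx_j = sgn(permutation) dx_{(a)} ∧ dx_{(b)} ∧ dx_{(c)} with (a < b < c) sorted:
  d(-3*z^2) includes (∂/∂z)(-3*z^2) dz = (-6*z) dz, which multiplied by dx ∧ dy gives (-6*z) dx ∧ dy ∧ dz
  d(y*(3*y - z)) includes (∂/∂y)(y*(3*y - z)) dy = (6*y - z) dy, which multiplied by dx ∧ dz gives (-6*y + z) dx ∧ dy ∧ dz
Collecting like 3-forms: d(omega) = (-6*y - 5*z) dx ∧ dy ∧ dz.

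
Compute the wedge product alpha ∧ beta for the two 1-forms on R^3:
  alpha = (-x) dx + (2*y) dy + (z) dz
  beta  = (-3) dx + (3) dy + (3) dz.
alpha ∧ beta = (-3*x + 6*y) dx ∧ dy + (-3*x + 3*z) dx ∧ dz + (6*y - 3*z) dy ∧ dz

Distribute the wedge, using dx_i ∧ dx_j = -dx_j ∧ dx_i and dx_i ∧ dx_i = 0. For each pair (i, j) with i < j, the coefficient of dx_i ∧ dx_j in alpha ∧ beta is (alpha_i * beta_j - alpha_j * beta_i). Collecting: alpha ∧ beta = (-3*x + 6*y) dx ∧ dy + (-3*x + 3*z) dx ∧ dz + (6*y - 3*z) dy ∧ dz.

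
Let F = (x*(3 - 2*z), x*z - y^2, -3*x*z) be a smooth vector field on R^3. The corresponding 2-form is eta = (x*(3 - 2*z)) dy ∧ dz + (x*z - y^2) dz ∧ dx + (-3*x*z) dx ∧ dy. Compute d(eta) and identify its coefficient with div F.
d(eta) = (-3*x - 2*y - 2*z + 3) dx ∧ dy ∧ dz; div F = -3*x - 2*y - 2*z + 3

For a 2-form in R^3 of the form above, applying d gives a 3-form with coefficient ∂P/∂x + ∂Q/∂y + ∂R/∂z:
  ∂P/∂x = 3 - 2*z
  ∂Q/∂y = -2*y
  ∂R/∂z = -3*x
Sum = -3*x - 2*y - 2*z + 3, which is exactly div F.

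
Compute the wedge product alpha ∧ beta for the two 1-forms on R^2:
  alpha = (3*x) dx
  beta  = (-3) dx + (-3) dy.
alpha ∧ beta = (-9*x) dx ∧ dy

Distribute the wedge, using dx_i ∧ dx_j = -dx_j ∧ dx_i and dx_i ∧ dx_i = 0. For each pair (i, j) with i < j, the coefficient of dx_i ∧ dx_j in alpha ∧ beta is (alpha_i * beta_j - alpha_j * beta_i). Collecting: alpha ∧ beta = (-9*x) dx ∧ dy.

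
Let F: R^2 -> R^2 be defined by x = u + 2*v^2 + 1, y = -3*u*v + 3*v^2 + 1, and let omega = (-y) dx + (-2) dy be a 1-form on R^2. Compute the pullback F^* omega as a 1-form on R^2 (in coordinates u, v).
F^* omega = (3*u*v - 3*v^2 + 6*v - 1) du + (12*u*v^2 + 6*u - 12*v^3 - 16*v) dv

Using F^*(f dg) = (f ∘ F) d(g ∘ F), substitute each coordinate x_i by F_i(u, v) in f_i, and replace dx_i by d F_i = (∂F_i/∂u) du + (∂F_i/∂v) dv.
  For the x component: f_1(F) = 3*u*v - 3*v^2 - 1; d F_1 = (1) du + (4*v) dv
  For the y component: f_2(F) = -2; d F_2 = (-3*v) du + (-3*u + 6*v) dv
Combining and collecting du, dv coefficients:
  coeff of du: 3*u*v - 3*v^2 + 6*v - 1
  coeff of dv: 12*u*v^2 + 6*u - 12*v^3 - 16*v
F^* omega = (3*u*v - 3*v^2 + 6*v - 1) du + (12*u*v^2 + 6*u - 12*v^3 - 16*v) dv.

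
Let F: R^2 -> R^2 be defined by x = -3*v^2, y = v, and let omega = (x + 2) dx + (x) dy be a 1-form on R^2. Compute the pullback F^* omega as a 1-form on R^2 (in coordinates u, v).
F^* omega = (3*v*(6*v^2 - v - 4)) dv

Using F^*(f dg) = (f ∘ F) d(g ∘ F), substitute each coordinate x_i by F_i(u, v) in f_i, and replace dx_i by d F_i = (∂F_i/∂u) du + (∂F_i/∂v) dv.
  For the x component: f_1(F) = 2 - 3*v^2; d F_1 = (0) du + (-6*v) dv
  For the y component: f_2(F) = -3*v^2; d F_2 = (0) du + (1) dv
Combining and collecting du, dv coefficients:
  coeff of du: 0
  coeff of dv: 3*v*(6*v^2 - v - 4)
F^* omega = (3*v*(6*v^2 - v - 4)) dv.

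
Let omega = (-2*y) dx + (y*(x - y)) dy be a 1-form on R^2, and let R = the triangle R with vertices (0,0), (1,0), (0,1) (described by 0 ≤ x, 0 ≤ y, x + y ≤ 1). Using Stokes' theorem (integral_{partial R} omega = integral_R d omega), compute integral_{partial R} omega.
integral_(partial R) omega = 7/6

Stokes: integral_partial_R omega = integral_R d omega with d omega = (∂Q/∂x - ∂P/∂y) dx ∧ dy.
  ∂Q/∂x = y
  ∂P/∂y = -2
  integrand = ∂Q/∂x - ∂P/∂y = y + 2.
Integrating over R: integral_0^1 integral_0^{1-x} (y + 2) dy dx = 7/6.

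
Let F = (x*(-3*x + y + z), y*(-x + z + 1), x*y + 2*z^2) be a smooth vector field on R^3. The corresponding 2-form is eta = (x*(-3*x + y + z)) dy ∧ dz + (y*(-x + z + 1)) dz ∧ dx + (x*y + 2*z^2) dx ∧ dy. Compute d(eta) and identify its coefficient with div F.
d(eta) = (-7*x + y + 6*z + 1) dx ∧ dy ∧ dz; div F = -7*x + y + 6*z + 1

For a 2-form in R^3 of the form above, applying d gives a 3-form with coefficient ∂P/∂x + ∂Q/∂y + ∂R/∂z:
  ∂P/∂x = -6*x + y + z
  ∂Q/∂y = -x + z + 1
  ∂R/∂z = 4*z
Sum = -7*x + y + 6*z + 1, which is exactly div F.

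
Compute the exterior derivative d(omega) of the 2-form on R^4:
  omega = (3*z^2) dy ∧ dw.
d(omega) = (-6*z) dy ∧ dz ∧ dw

For a 2-form omega = sum_{i<j} g_{ij} dx_i ∧ dx_j, the exterior derivative is
  d(omega) = sum_{i<j} d(g_{ij}) ∧ dx_i ∧ dx_j = sum_{i<j, k} (∂g_{ij}/∂x_k) dx_k ∧ dx_i ∧ dx_j.
Expand each term, using dx_k ∧ dx_i ∧ dx_j = sgn(permutation) dx_{(a)} ∧ dx_{(b)} ∧ dx_{(c)} with (a < b < c) sorted:
  d(3*z^2) includes (∂/∂z)(3*z^2) dz = (6*z) dz, which multiplied by dy ∧ dw gives (-6*z) dy ∧ dz ∧ dw
Collecting like 3-forms: d(omega) = (-6*z) dy ∧ dz ∧ dw.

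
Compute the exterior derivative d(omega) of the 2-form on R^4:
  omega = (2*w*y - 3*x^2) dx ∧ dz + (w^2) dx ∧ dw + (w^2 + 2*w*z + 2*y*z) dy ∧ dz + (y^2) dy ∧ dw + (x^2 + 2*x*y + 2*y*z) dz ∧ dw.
d(omega) = (-2*w) dx ∧ dy ∧ dz + (2*x + 4*y) dx ∧ dz ∧ dw + (2*w + 2*x + 4*z) dy ∧ dz ∧ dw

For a 2-form omega = sum_{i<j} g_{ij} dx_i ∧ dx_j, the exterior derivative is
  d(omega) = sum_{i<j} d(g_{ij}) ∧ dx_i ∧ dx_j = sum_{i<j, k} (∂g_{ij}/∂x_k) dx_k ∧ dx_i ∧ dx_j.
Expand each term, using dx_k ∧ dx_i ∧ dx_j = sgn(permutation) dx_{(a)} ∧ dx_{(b)} ∧ dx_{(c)} with (a < b < c) sorted:
  d(2*w*y - 3*x^2) includes (∂/∂y)(2*w*y - 3*x^2) dy = (2*w) dy, which multiplied by dx ∧ dz gives (-2*w) dx ∧ dy ∧ dz
  d(2*w*y - 3*x^2) includes (∂/∂w)(2*w*y - 3*x^2) dw = (2*y) dw, which multiplied by dx ∧ dz gives (2*y) dx ∧ dz ∧ dw
  d(w^2 + 2*w*z + 2*y*z) includes (∂/∂w)(w^2 + 2*w*z + 2*y*z) dw = (2*w + 2*z) dw, which multiplied by dy ∧ dz gives (2*w + 2*z) dy ∧ dz ∧ dw
  d(x^2 + 2*x*y + 2*y*z) includes (∂/∂x)(x^2 + 2*x*y + 2*y*z) dx = (2*x + 2*y) dx, which multiplied by dz ∧ dw gives (2*x + 2*y) dx ∧ dz ∧ dw
  d(x^2 + 2*x*y + 2*y*z) includes (∂/∂y)(x^2 + 2*x*y + 2*y*z) dy = (2*x + 2*z) dy, which multiplied by dz ∧ dw gives (2*x + 2*z) dy ∧ dz ∧ dw
Collecting like 3-forms: d(omega) = (-2*w) dx ∧ dy ∧ dz + (2*x + 4*y) dx ∧ dz ∧ dw + (2*w + 2*x + 4*z) dy ∧ dz ∧ dw.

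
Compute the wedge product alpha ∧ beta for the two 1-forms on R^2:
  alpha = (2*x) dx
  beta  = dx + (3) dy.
alpha ∧ beta = (6*x) dx ∧ dy

Distribute the wedge, using dx_i ∧ dx_j = -dx_j ∧ dx_i and dx_i ∧ dx_i = 0. For each pair (i, j) with i < j, the coefficient of dx_i ∧ dx_j in alpha ∧ beta is (alpha_i * beta_j - alpha_j * beta_i). Collecting: alpha ∧ beta = (6*x) dx ∧ dy.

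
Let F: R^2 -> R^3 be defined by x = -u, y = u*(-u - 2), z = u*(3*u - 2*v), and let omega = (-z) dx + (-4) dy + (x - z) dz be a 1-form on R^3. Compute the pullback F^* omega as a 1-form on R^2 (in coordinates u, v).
F^* omega = (-18*u^3 + 18*u^2*v - 3*u^2 - 4*u*v^2 + 8*u + 8) du + (u^2*(6*u - 4*v + 2)) dv

Using F^*(f dg) = (f ∘ F) d(g ∘ F), substitute each coordinate x_i by F_i(u, v) in f_i, and replace dx_i by d F_i = (∂F_i/∂u) du + (∂F_i/∂v) dv.
  For the x component: f_1(F) = u*(-3*u + 2*v); d F_1 = (-1) du + (0) dv
  For the y component: f_2(F) = -4; d F_2 = (-2*u - 2) du + (0) dv
  For the z component: f_3(F) = u*(-3*u + 2*v - 1); d F_3 = (6*u - 2*v) du + (-2*u) dv
Combining and collecting du, dv coefficients:
  coeff of du: -18*u^3 + 18*u^2*v - 3*u^2 - 4*u*v^2 + 8*u + 8
  coeff of dv: u^2*(6*u - 4*v + 2)
F^* omega = (-18*u^3 + 18*u^2*v - 3*u^2 - 4*u*v^2 + 8*u + 8) du + (u^2*(6*u - 4*v + 2)) dv.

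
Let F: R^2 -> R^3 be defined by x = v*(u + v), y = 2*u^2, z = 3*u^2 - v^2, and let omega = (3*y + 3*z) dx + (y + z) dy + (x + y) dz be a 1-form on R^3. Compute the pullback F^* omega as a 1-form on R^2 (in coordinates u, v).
F^* omega = (32*u^3 + 21*u^2*v + 2*u*v^2 - 3*v^3) du + (15*u^3 + 26*u^2*v - 5*u*v^2 - 8*v^3) dv

Using F^*(f dg) = (f ∘ F) d(g ∘ F), substitute each coordinate x_i by F_i(u, v) in f_i, and replace dx_i by d F_i = (∂F_i/∂u) du + (∂F_i/∂v) dv.
  For the x component: f_1(F) = 15*u^2 - 3*v^2; d F_1 = (v) du + (u + 2*v) dv
  For the y component: f_2(F) = 5*u^2 - v^2; d F_2 = (4*u) du + (0) dv
  For the z component: f_3(F) = 2*u^2 + u*v + v^2; d F_3 = (6*u) du + (-2*v) dv
Combining and collecting du, dv coefficients:
  coeff of du: 32*u^3 + 21*u^2*v + 2*u*v^2 - 3*v^3
  coeff of dv: 15*u^3 + 26*u^2*v - 5*u*v^2 - 8*v^3
F^* omega = (32*u^3 + 21*u^2*v + 2*u*v^2 - 3*v^3) du + (15*u^3 + 26*u^2*v - 5*u*v^2 - 8*v^3) dv.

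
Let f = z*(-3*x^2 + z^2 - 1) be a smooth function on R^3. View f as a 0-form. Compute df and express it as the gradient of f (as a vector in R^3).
df = (-6*x*z) dx + (0) dy + (-3*x^2 + 3*z^2 - 1) dz; grad f = (-6*x*z, 0, -3*x^2 + 3*z^2 - 1)

For a 0-form f, d f = (∂f/∂x) dx + (∂f/∂y) dy + (∂f/∂z) dz. The components of the vector representation are exactly the entries of grad f in Cartesian coordinates:
  ∂f/∂x = -6*x*z
  ∂f/∂y = 0
  ∂f/∂z = -3*x^2 + 3*z^2 - 1.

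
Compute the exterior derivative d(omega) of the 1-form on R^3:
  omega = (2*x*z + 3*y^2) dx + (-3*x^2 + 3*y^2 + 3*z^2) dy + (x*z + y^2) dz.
d(omega) = (-6*x - 6*y) dx ∧ dy + (-2*x + z) dx ∧ dz + (2*y - 6*z) dy ∧ dz

For a 1-form omega = sum_i f_i dx_i, the exterior derivative is
  d(omega) = sum_{i < j} (∂f_j/∂x_i - ∂f_i/∂x_j) dx_i ∧ dx_j.
  coefficient of dx ∧ dy: ∂f_2/∂x - ∂f_1/∂y = ∂(-3*x^2 + 3*y^2 + 3*z^2)/∂x - ∂(2*x*z + 3*y^2)/∂y = -6*x - 6*y
  coefficient of dx ∧ dz: ∂f_3/∂x - ∂f_1/∂z = ∂(x*z + y^2)/∂x - ∂(2*x*z + 3*y^2)/∂z = -2*x + z
  coefficient of dy ∧ dz: ∂f_3/∂y - ∂f_2/∂z = ∂(x*z + y^2)/∂y - ∂(-3*x^2 + 3*y^2 + 3*z^2)/∂z = 2*y - 6*z
Assembling: d(omega) = (-6*x - 6*y) dx ∧ dy + (-2*x + z) dx ∧ dz + (2*y - 6*z) dy ∧ dz.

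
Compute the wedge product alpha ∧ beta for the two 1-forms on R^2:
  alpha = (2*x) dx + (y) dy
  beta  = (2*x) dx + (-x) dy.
alpha ∧ beta = (-2*x*(x + y)) dx ∧ dy

Distribute the wedge, using dx_i ∧ dx_j = -dx_j ∧ dx_i and dx_i ∧ dx_i = 0. For each pair (i, j) with i < j, the coefficient of dx_i ∧ dx_j in alpha ∧ beta is (alpha_i * beta_j - alpha_j * beta_i). Collecting: alpha ∧ beta = (-2*x*(x + y)) dx ∧ dy.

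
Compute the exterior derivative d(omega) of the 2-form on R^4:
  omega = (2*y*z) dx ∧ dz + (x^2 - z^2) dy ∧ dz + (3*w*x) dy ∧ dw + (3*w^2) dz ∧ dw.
d(omega) = (2*x - 2*z) dx ∧ dy ∧ dz + (3*w) dx ∧ dy ∧ dw

For a 2-form omega = sum_{i<j} g_{ij} dx_i ∧ dx_j, the exterior derivative is
  d(omega) = sum_{i<j} d(g_{ij}) ∧ dx_i ∧ dx_j = sum_{i<j, k} (∂g_{ij}/∂x_k) dx_k ∧ dx_i ∧ dx_j.
Expand each term, using dx_k ∧ dx_i ∧ dx_j = sgn(permutation) dx_{(a)} ∧ dx_{(b)} ∧ dx_{(c)} with (a < b < c) sorted:
  d(2*y*z) includes (∂/∂y)(2*y*z) dy = (2*z) dy, which multiplied by dx ∧ dz gives (-2*z) dx ∧ dy ∧ dz
  d(x^2 - z^2) includes (∂/∂x)(x^2 - z^2) dx = (2*x) dx, which multiplied by dy ∧ dz gives (2*x) dx ∧ dy ∧ dz
  d(3*w*x) includes (∂/∂x)(3*w*x) dx = (3*w) dx, which multiplied by dy ∧ dw gives (3*w) dx ∧ dy ∧ dw
Collecting like 3-forms: d(omega) = (2*x - 2*z) dx ∧ dy ∧ dz + (3*w) dx ∧ dy ∧ dw.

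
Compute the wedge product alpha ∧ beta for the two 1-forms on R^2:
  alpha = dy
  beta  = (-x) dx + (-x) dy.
alpha ∧ beta = (x) dx ∧ dy

Distribute the wedge, using dx_i ∧ dx_j = -dx_j ∧ dx_i and dx_i ∧ dx_i = 0. For each pair (i, j) with i < j, the coefficient of dx_i ∧ dx_j in alpha ∧ beta is (alpha_i * beta_j - alpha_j * beta_i). Collecting: alpha ∧ beta = (x) dx ∧ dy.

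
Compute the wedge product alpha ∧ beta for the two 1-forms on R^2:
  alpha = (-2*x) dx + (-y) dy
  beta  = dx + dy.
alpha ∧ beta = (-2*x + y) dx ∧ dy

Distribute the wedge, using dx_i ∧ dx_j = -dx_j ∧ dx_i and dx_i ∧ dx_i = 0. For each pair (i, j) with i < j, the coefficient of dx_i ∧ dx_j in alpha ∧ beta is (alpha_i * beta_j - alpha_j * beta_i). Collecting: alpha ∧ beta = (-2*x + y) dx ∧ dy.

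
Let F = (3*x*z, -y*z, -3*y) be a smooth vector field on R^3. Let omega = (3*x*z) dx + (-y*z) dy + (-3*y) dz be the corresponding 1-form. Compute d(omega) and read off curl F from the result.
d(omega) = (y - 3) dy ∧ dz + (3*x) dz ∧ dx + (0) dx ∧ dy; curl F = (y - 3, 3*x, 0)

d omega = sum_{i<j} (∂f_j/∂x_i - ∂f_i/∂x_j) dx_i ∧ dx_j. Under the identification (dy ∧ dz, dz ∧ dx, dx ∧ dy) ↔ (e_x, e_y, e_z), the coefficients are exactly the components of curl F. Compute:
  ∂R/∂y - ∂Q/∂z = (-3) - (-y) = y - 3
  ∂P/∂z - ∂R/∂x = (3*x) - (0) = 3*x
  ∂Q/∂x - ∂P/∂y = (0) - (0) = 0.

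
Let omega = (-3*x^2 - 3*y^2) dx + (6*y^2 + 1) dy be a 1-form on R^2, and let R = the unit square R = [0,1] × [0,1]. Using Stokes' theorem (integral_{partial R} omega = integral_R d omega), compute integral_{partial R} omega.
integral_(partial R) omega = 3

Stokes: integral_partial_R omega = integral_R d omega with d omega = (∂Q/∂x - ∂P/∂y) dx ∧ dy.
  ∂Q/∂x = 0
  ∂P/∂y = -6*y
  integrand = ∂Q/∂x - ∂P/∂y = 6*y.
Integrating over R: integral_0^1 integral_0^1 (6*y) dx dy = 3.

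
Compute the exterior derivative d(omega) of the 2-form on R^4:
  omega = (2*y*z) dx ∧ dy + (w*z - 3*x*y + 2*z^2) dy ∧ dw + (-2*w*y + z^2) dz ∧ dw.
d(omega) = (2*y) dx ∧ dy ∧ dz + (-3*y) dx ∧ dy ∧ dw + (-3*w - 4*z) dy ∧ dz ∧ dw

For a 2-form omega = sum_{i<j} g_{ij} dx_i ∧ dx_j, the exterior derivative is
  d(omega) = sum_{i<j} d(g_{ij}) ∧ dx_i ∧ dx_j = sum_{i<j, k} (∂g_{ij}/∂x_k) dx_k ∧ dx_i ∧ dx_j.
Expand each term, using dx_k ∧ dx_i ∧ dx_j = sgn(permutation) dx_{(a)} ∧ dx_{(b)} ∧ dx_{(c)} with (a < b < c) sorted:
  d(2*y*z) includes (∂/∂z)(2*y*z) dz = (2*y) dz, which multiplied by dx ∧ dy gives (2*y) dx ∧ dy ∧ dz
  d(w*z - 3*x*y + 2*z^2) includes (∂/∂x)(w*z - 3*x*y + 2*z^2) dx = (-3*y) dx, which multiplied by dy ∧ dw gives (-3*y) dx ∧ dy ∧ dw
  d(w*z - 3*x*y + 2*z^2) includes (∂/∂z)(w*z - 3*x*y + 2*z^2) dz = (w + 4*z) dz, which multiplied by dy ∧ dw gives (-w - 4*z) dy ∧ dz ∧ dw
  d(-2*w*y + z^2) includes (∂/∂y)(-2*w*y + z^2) dy = (-2*w) dy, which multiplied by dz ∧ dw gives (-2*w) dy ∧ dz ∧ dw
Collecting like 3-forms: d(omega) = (2*y) dx ∧ dy ∧ dz + (-3*y) dx ∧ dy ∧ dw + (-3*w - 4*z) dy ∧ dz ∧ dw.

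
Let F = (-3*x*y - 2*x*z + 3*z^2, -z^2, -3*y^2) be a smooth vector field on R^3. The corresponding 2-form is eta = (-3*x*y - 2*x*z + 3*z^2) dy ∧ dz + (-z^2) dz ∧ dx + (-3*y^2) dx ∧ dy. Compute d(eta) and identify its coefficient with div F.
d(eta) = (-3*y - 2*z) dx ∧ dy ∧ dz; div F = -3*y - 2*z

For a 2-form in R^3 of the form above, applying d gives a 3-form with coefficient ∂P/∂x + ∂Q/∂y + ∂R/∂z:
  ∂P/∂x = -3*y - 2*z
  ∂Q/∂y = 0
  ∂R/∂z = 0
Sum = -3*y - 2*z, which is exactly div F.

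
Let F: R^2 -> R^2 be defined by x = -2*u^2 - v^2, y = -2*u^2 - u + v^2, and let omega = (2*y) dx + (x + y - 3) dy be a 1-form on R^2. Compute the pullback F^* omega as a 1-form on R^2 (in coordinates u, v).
F^* omega = (32*u^3 + 16*u^2 - 8*u*v^2 + 13*u + 3) du + (2*v*(u - 2*v^2 - 3)) dv

Using F^*(f dg) = (f ∘ F) d(g ∘ F), substitute each coordinate x_i by F_i(u, v) in f_i, and replace dx_i by d F_i = (∂F_i/∂u) du + (∂F_i/∂v) dv.
  For the x component: f_1(F) = -4*u^2 - 2*u + 2*v^2; d F_1 = (-4*u) du + (-2*v) dv
  For the y component: f_2(F) = -4*u^2 - u - 3; d F_2 = (-4*u - 1) du + (2*v) dv
Combining and collecting du, dv coefficients:
  coeff of du: 32*u^3 + 16*u^2 - 8*u*v^2 + 13*u + 3
  coeff of dv: 2*v*(u - 2*v^2 - 3)
F^* omega = (32*u^3 + 16*u^2 - 8*u*v^2 + 13*u + 3) du + (2*v*(u - 2*v^2 - 3)) dv.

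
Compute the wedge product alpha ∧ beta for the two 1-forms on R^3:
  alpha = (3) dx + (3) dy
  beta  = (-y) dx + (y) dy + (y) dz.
alpha ∧ beta = (6*y) dx ∧ dy + (3*y) dx ∧ dz + (3*y) dy ∧ dz

Distribute the wedge, using dx_i ∧ dx_j = -dx_j ∧ dx_i and dx_i ∧ dx_i = 0. For each pair (i, j) with i < j, the coefficient of dx_i ∧ dx_j in alpha ∧ beta is (alpha_i * beta_j - alpha_j * beta_i). Collecting: alpha ∧ beta = (6*y) dx ∧ dy + (3*y) dx ∧ dz + (3*y) dy ∧ dz.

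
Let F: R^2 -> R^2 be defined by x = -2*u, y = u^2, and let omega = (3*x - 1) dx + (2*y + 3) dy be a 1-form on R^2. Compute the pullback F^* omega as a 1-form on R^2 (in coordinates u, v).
F^* omega = (4*u^3 + 18*u + 2) du

Using F^*(f dg) = (f ∘ F) d(g ∘ F), substitute each coordinate x_i by F_i(u, v) in f_i, and replace dx_i by d F_i = (∂F_i/∂u) du + (∂F_i/∂v) dv.
  For the x component: f_1(F) = -6*u - 1; d F_1 = (-2) du + (0) dv
  For the y component: f_2(F) = 2*u^2 + 3; d F_2 = (2*u) du + (0) dv
Combining and collecting du, dv coefficients:
  coeff of du: 4*u^3 + 18*u + 2
  coeff of dv: 0
F^* omega = (4*u^3 + 18*u + 2) du.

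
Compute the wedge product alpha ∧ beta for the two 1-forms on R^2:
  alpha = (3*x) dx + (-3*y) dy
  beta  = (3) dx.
alpha ∧ beta = (9*y) dx ∧ dy

Distribute the wedge, using dx_i ∧ dx_j = -dx_j ∧ dx_i and dx_i ∧ dx_i = 0. For each pair (i, j) with i < j, the coefficient of dx_i ∧ dx_j in alpha ∧ beta is (alpha_i * beta_j - alpha_j * beta_i). Collecting: alpha ∧ beta = (9*y) dx ∧ dy.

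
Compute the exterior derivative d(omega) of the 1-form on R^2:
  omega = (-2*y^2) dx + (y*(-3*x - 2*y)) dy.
d(omega) = (y) dx ∧ dy

For a 1-form omega = sum_i f_i dx_i, the exterior derivative is
  d(omega) = sum_{i < j} (∂f_j/∂x_i - ∂f_i/∂x_j) dx_i ∧ dx_j.
  coefficient of dx ∧ dy: ∂f_2/∂x - ∂f_1/∂y = ∂(y*(-3*x - 2*y))/∂x - ∂(-2*y^2)/∂y = y
Assembling: d(omega) = (y) dx ∧ dy.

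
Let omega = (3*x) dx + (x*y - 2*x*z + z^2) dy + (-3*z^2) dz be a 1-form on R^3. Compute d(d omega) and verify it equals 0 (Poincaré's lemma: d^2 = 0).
d(d omega) = 0

Step 1: d omega = sum_{i<j} (∂f_j/∂x_i - ∂f_i/∂x_j) dx_i ∧ dx_j:
  coeff of dx ∧ dy: y - 2*z
  coeff of dx ∧ dz: 0
  coeff of dy ∧ dz: 2*x - 2*z
Step 2: Apply d again to each 2-form coefficient. The only possible 3-form in R^3 is dx ∧ dy ∧ dz, with coefficient
  ∂(coeff of dy∧dz)/∂x - ∂(coeff of dx∧dz)/∂y + ∂(coeff of dx∧dy)/∂z
  = ∂/∂x (2*x - 2*z) - ∂/∂y (0) + ∂/∂z (y - 2*z).
Each of these terms simplifies to sums of mixed partials that cancel in pairs. The result is 0 (by equality of mixed partials for smooth functions — Schwarz / Clairaut).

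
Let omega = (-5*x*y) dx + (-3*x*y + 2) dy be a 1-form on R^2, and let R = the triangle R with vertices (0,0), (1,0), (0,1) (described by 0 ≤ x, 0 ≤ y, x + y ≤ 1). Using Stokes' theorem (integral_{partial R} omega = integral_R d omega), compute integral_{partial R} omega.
integral_(partial R) omega = 1/3

Stokes: integral_partial_R omega = integral_R d omega with d omega = (∂Q/∂x - ∂P/∂y) dx ∧ dy.
  ∂Q/∂x = -3*y
  ∂P/∂y = -5*x
  integrand = ∂Q/∂x - ∂P/∂y = 5*x - 3*y.
Integrating over R: integral_0^1 integral_0^{1-x} (5*x - 3*y) dy dx = 1/3.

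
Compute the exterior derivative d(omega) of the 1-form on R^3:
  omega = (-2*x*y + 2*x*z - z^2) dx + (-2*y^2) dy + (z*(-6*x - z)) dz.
d(omega) = (2*x) dx ∧ dy + (-2*x - 4*z) dx ∧ dz

For a 1-form omega = sum_i f_i dx_i, the exterior derivative is
  d(omega) = sum_{i < j} (∂f_j/∂x_i - ∂f_i/∂x_j) dx_i ∧ dx_j.
  coefficient of dx ∧ dy: ∂f_2/∂x - ∂f_1/∂y = ∂(-2*y^2)/∂x - ∂(-2*x*y + 2*x*z - z^2)/∂y = 2*x
  coefficient of dx ∧ dz: ∂f_3/∂x - ∂f_1/∂z = ∂(z*(-6*x - z))/∂x - ∂(-2*x*y + 2*x*z - z^2)/∂z = -2*x - 4*z
Assembling: d(omega) = (2*x) dx ∧ dy + (-2*x - 4*z) dx ∧ dz.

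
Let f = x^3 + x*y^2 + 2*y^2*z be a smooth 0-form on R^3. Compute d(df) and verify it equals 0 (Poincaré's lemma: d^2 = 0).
d(df) = 0

Step 1: df = sum_i (∂f/∂x_i) dx_i = (3*x^2 + y^2) dx + (2*y*(x + 2*z)) dy + (2*y^2) dz.
Step 2: Apply d again. Using the 1-form formula, the coefficient of dx ∧ dy in d(df) is ∂^2 f/∂x ∂y - ∂^2 f/∂y ∂x = (2*y) - (2*y) = 0 (equality of mixed partials for smooth f).
Similarly for dx ∧ dz and dy ∧ dz — all coefficients vanish. So d(df) = 0.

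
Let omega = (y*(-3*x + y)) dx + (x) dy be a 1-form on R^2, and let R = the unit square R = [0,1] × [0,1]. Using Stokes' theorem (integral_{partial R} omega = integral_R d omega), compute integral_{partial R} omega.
integral_(partial R) omega = 3/2

Stokes: integral_partial_R omega = integral_R d omega with d omega = (∂Q/∂x - ∂P/∂y) dx ∧ dy.
  ∂Q/∂x = 1
  ∂P/∂y = -3*x + 2*y
  integrand = ∂Q/∂x - ∂P/∂y = 3*x - 2*y + 1.
Integrating over R: integral_0^1 integral_0^1 (3*x - 2*y + 1) dx dy = 3/2.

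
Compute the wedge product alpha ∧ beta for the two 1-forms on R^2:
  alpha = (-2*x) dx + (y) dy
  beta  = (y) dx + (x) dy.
alpha ∧ beta = (-2*x^2 - y^2) dx ∧ dy

Distribute the wedge, using dx_i ∧ dx_j = -dx_j ∧ dx_i and dx_i ∧ dx_i = 0. For each pair (i, j) with i < j, the coefficient of dx_i ∧ dx_j in alpha ∧ beta is (alpha_i * beta_j - alpha_j * beta_i). Collecting: alpha ∧ beta = (-2*x^2 - y^2) dx ∧ dy.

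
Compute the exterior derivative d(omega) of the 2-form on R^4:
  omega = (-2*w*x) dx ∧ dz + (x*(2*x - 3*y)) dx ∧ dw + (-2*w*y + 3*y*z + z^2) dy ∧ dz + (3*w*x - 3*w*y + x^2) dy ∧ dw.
d(omega) = (-2*x) dx ∧ dz ∧ dw + (3*w + 5*x) dx ∧ dy ∧ dw + (-2*y) dy ∧ dz ∧ dw

For a 2-form omega = sum_{i<j} g_{ij} dx_i ∧ dx_j, the exterior derivative is
  d(omega) = sum_{i<j} d(g_{ij}) ∧ dx_i ∧ dx_j = sum_{i<j, k} (∂g_{ij}/∂x_k) dx_k ∧ dx_i ∧ dx_j.
Expand each term, using dx_k ∧ dx_i ∧ dx_j = sgn(permutation) dx_{(a)} ∧ dx_{(b)} ∧ dx_{(c)} with (a < b < c) sorted:
  d(-2*w*x) includes (∂/∂w)(-2*w*x) dw = (-2*x) dw, which multiplied by dx ∧ dz gives (-2*x) dx ∧ dz ∧ dw
  d(x*(2*x - 3*y)) includes (∂/∂y)(x*(2*x - 3*y)) dy = (-3*x) dy, which multiplied by dx ∧ dw gives (3*x) dx ∧ dy ∧ dw
  d(-2*w*y + 3*y*z + z^2) includes (∂/∂w)(-2*w*y + 3*y*z + z^2) dw = (-2*y) dw, which multiplied by dy ∧ dz gives (-2*y) dy ∧ dz ∧ dw
  d(3*w*x - 3*w*y + x^2) includes (∂/∂x)(3*w*x - 3*w*y + x^2) dx = (3*w + 2*x) dx, which multiplied by dy ∧ dw gives (3*w + 2*x) dx ∧ dy ∧ dw
Collecting like 3-forms: d(omega) = (-2*x) dx ∧ dz ∧ dw + (3*w + 5*x) dx ∧ dy ∧ dw + (-2*y) dy ∧ dz ∧ dw.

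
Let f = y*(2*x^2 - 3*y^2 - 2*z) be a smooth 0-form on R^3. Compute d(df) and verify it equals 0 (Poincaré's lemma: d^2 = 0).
d(df) = 0

Step 1: df = sum_i (∂f/∂x_i) dx_i = (4*x*y) dx + (2*x^2 - 9*y^2 - 2*z) dy + (-2*y) dz.
Step 2: Apply d again. Using the 1-form formula, the coefficient of dx ∧ dy in d(df) is ∂^2 f/∂x ∂y - ∂^2 f/∂y ∂x = (4*x) - (4*x) = 0 (equality of mixed partials for smooth f).
Similarly for dx ∧ dz and dy ∧ dz — all coefficients vanish. So d(df) = 0.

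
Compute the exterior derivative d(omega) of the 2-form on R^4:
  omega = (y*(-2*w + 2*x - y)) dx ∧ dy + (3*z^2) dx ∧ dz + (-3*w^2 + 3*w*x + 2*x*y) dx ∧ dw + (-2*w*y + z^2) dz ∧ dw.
d(omega) = (-2*x - 2*y) dx ∧ dy ∧ dw + (-2*w) dy ∧ dz ∧ dw

For a 2-form omega = sum_{i<j} g_{ij} dx_i ∧ dx_j, the exterior derivative is
  d(omega) = sum_{i<j} d(g_{ij}) ∧ dx_i ∧ dx_j = sum_{i<j, k} (∂g_{ij}/∂x_k) dx_k ∧ dx_i ∧ dx_j.
Expand each term, using dx_k ∧ dx_i ∧ dx_j = sgn(permutation) dx_{(a)} ∧ dx_{(b)} ∧ dx_{(c)} with (a < b < c) sorted:
  d(y*(-2*w + 2*x - y)) includes (∂/∂w)(y*(-2*w + 2*x - y)) dw = (-2*y) dw, which multiplied by dx ∧ dy gives (-2*y) dx ∧ dy ∧ dw
  d(-3*w^2 + 3*w*x + 2*x*y) includes (∂/∂y)(-3*w^2 + 3*w*x + 2*x*y) dy = (2*x) dy, which multiplied by dx ∧ dw gives (-2*x) dx ∧ dy ∧ dw
  d(-2*w*y + z^2) includes (∂/∂y)(-2*w*y + z^2) dy = (-2*w) dy, which multiplied by dz ∧ dw gives (-2*w) dy ∧ dz ∧ dw
Collecting like 3-forms: d(omega) = (-2*x - 2*y) dx ∧ dy ∧ dw + (-2*w) dy ∧ dz ∧ dw.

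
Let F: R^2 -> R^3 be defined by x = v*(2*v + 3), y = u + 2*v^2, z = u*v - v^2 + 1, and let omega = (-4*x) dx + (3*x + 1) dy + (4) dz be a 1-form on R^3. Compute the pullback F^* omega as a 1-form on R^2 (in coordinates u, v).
F^* omega = (6*v^2 + 13*v + 1) du + (4*u - 8*v^3 - 36*v^2 - 40*v) dv

Using F^*(f dg) = (f ∘ F) d(g ∘ F), substitute each coordinate x_i by F_i(u, v) in f_i, and replace dx_i by d F_i = (∂F_i/∂u) du + (∂F_i/∂v) dv.
  For the x component: f_1(F) = 4*v*(-2*v - 3); d F_1 = (0) du + (4*v + 3) dv
  For the y component: f_2(F) = 6*v^2 + 9*v + 1; d F_2 = (1) du + (4*v) dv
  For the z component: f_3(F) = 4; d F_3 = (v) du + (u - 2*v) dv
Combining and collecting du, dv coefficients:
  coeff of du: 6*v^2 + 13*v + 1
  coeff of dv: 4*u - 8*v^3 - 36*v^2 - 40*v
F^* omega = (6*v^2 + 13*v + 1) du + (4*u - 8*v^3 - 36*v^2 - 40*v) dv.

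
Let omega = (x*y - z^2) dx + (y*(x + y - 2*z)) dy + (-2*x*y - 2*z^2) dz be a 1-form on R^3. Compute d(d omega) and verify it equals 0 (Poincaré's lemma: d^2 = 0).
d(d omega) = 0

Step 1: d omega = sum_{i<j} (∂f_j/∂x_i - ∂f_i/∂x_j) dx_i ∧ dx_j:
  coeff of dx ∧ dy: -x + y
  coeff of dx ∧ dz: -2*y + 2*z
  coeff of dy ∧ dz: -2*x + 2*y
Step 2: Apply d again to each 2-form coefficient. The only possible 3-form in R^3 is dx ∧ dy ∧ dz, with coefficient
  ∂(coeff of dy∧dz)/∂x - ∂(coeff of dx∧dz)/∂y + ∂(coeff of dx∧dy)/∂z
  = ∂/∂x (-2*x + 2*y) - ∂/∂y (-2*y + 2*z) + ∂/∂z (-x + y).
Each of these terms simplifies to sums of mixed partials that cancel in pairs. The result is 0 (by equality of mixed partials for smooth functions — Schwarz / Clairaut).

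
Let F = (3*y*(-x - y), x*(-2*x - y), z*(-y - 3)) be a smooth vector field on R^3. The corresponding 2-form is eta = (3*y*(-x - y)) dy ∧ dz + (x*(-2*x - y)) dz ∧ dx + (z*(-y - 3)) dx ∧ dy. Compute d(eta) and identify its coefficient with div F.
d(eta) = (-x - 4*y - 3) dx ∧ dy ∧ dz; div F = -x - 4*y - 3

For a 2-form in R^3 of the form above, applying d gives a 3-form with coefficient ∂P/∂x + ∂Q/∂y + ∂R/∂z:
  ∂P/∂x = -3*y
  ∂Q/∂y = -x
  ∂R/∂z = -y - 3
Sum = -x - 4*y - 3, which is exactly div F.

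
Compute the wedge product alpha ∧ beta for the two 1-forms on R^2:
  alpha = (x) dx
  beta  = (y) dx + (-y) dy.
alpha ∧ beta = (-x*y) dx ∧ dy

Distribute the wedge, using dx_i ∧ dx_j = -dx_j ∧ dx_i and dx_i ∧ dx_i = 0. For each pair (i, j) with i < j, the coefficient of dx_i ∧ dx_j in alpha ∧ beta is (alpha_i * beta_j - alpha_j * beta_i). Collecting: alpha ∧ beta = (-x*y) dx ∧ dy.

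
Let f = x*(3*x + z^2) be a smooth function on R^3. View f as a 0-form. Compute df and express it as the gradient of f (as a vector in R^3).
df = (6*x + z^2) dx + (0) dy + (2*x*z) dz; grad f = (6*x + z^2, 0, 2*x*z)

For a 0-form f, d f = (∂f/∂x) dx + (∂f/∂y) dy + (∂f/∂z) dz. The components of the vector representation are exactly the entries of grad f in Cartesian coordinates:
  ∂f/∂x = 6*x + z^2
  ∂f/∂y = 0
  ∂f/∂z = 2*x*z.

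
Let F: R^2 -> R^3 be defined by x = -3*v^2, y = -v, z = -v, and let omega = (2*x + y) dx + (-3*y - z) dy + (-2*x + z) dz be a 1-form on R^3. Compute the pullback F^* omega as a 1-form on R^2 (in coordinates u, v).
F^* omega = (36*v^3 - 3*v) dv

Using F^*(f dg) = (f ∘ F) d(g ∘ F), substitute each coordinate x_i by F_i(u, v) in f_i, and replace dx_i by d F_i = (∂F_i/∂u) du + (∂F_i/∂v) dv.
  For the x component: f_1(F) = v*(-6*v - 1); d F_1 = (0) du + (-6*v) dv
  For the y component: f_2(F) = 4*v; d F_2 = (0) du + (-1) dv
  For the z component: f_3(F) = v*(6*v - 1); d F_3 = (0) du + (-1) dv
Combining and collecting du, dv coefficients:
  coeff of du: 0
  coeff of dv: 36*v^3 - 3*v
F^* omega = (36*v^3 - 3*v) dv.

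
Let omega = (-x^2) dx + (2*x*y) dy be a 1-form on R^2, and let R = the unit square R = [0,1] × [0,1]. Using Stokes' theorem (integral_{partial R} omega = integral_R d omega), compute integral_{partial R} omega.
integral_(partial R) omega = 1

Stokes: integral_partial_R omega = integral_R d omega with d omega = (∂Q/∂x - ∂P/∂y) dx ∧ dy.
  ∂Q/∂x = 2*y
  ∂P/∂y = 0
  integrand = ∂Q/∂x - ∂P/∂y = 2*y.
Integrating over R: integral_0^1 integral_0^1 (2*y) dx dy = 1.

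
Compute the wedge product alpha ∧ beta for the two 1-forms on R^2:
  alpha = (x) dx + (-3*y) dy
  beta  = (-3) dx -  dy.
alpha ∧ beta = (-x - 9*y) dx ∧ dy

Distribute the wedge, using dx_i ∧ dx_j = -dx_j ∧ dx_i and dx_i ∧ dx_i = 0. For each pair (i, j) with i < j, the coefficient of dx_i ∧ dx_j in alpha ∧ beta is (alpha_i * beta_j - alpha_j * beta_i). Collecting: alpha ∧ beta = (-x - 9*y) dx ∧ dy.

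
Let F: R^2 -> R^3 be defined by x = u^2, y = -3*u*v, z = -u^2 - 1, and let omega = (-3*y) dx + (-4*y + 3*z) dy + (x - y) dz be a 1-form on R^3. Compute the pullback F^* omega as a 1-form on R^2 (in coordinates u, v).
F^* omega = (-2*u^3 + 21*u^2*v - 36*u*v^2 + 9*v) du + (9*u*(u^2 - 4*u*v + 1)) dv

Using F^*(f dg) = (f ∘ F) d(g ∘ F), substitute each coordinate x_i by F_i(u, v) in f_i, and replace dx_i by d F_i = (∂F_i/∂u) du + (∂F_i/∂v) dv.
  For the x component: f_1(F) = 9*u*v; d F_1 = (2*u) du + (0) dv
  For the y component: f_2(F) = -3*u^2 + 12*u*v - 3; d F_2 = (-3*v) du + (-3*u) dv
  For the z component: f_3(F) = u*(u + 3*v); d F_3 = (-2*u) du + (0) dv
Combining and collecting du, dv coefficients:
  coeff of du: -2*u^3 + 21*u^2*v - 36*u*v^2 + 9*v
  coeff of dv: 9*u*(u^2 - 4*u*v + 1)
F^* omega = (-2*u^3 + 21*u^2*v - 36*u*v^2 + 9*v) du + (9*u*(u^2 - 4*u*v + 1)) dv.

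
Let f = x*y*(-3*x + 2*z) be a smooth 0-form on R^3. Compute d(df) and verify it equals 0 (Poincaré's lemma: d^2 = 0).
d(df) = 0

Step 1: df = sum_i (∂f/∂x_i) dx_i = (2*y*(-3*x + z)) dx + (x*(-3*x + 2*z)) dy + (2*x*y) dz.
Step 2: Apply d again. Using the 1-form formula, the coefficient of dx ∧ dy in d(df) is ∂^2 f/∂x ∂y - ∂^2 f/∂y ∂x = (-6*x + 2*z) - (-6*x + 2*z) = 0 (equality of mixed partials for smooth f).
Similarly for dx ∧ dz and dy ∧ dz — all coefficients vanish. So d(df) = 0.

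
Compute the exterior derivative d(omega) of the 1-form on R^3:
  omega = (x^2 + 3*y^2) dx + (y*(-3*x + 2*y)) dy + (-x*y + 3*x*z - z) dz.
d(omega) = (-9*y) dx ∧ dy + (-y + 3*z) dx ∧ dz + (-x) dy ∧ dz

For a 1-form omega = sum_i f_i dx_i, the exterior derivative is
  d(omega) = sum_{i < j} (∂f_j/∂x_i - ∂f_i/∂x_j) dx_i ∧ dx_j.
  coefficient of dx ∧ dy: ∂f_2/∂x - ∂f_1/∂y = ∂(y*(-3*x + 2*y))/∂x - ∂(x^2 + 3*y^2)/∂y = -9*y
  coefficient of dx ∧ dz: ∂f_3/∂x - ∂f_1/∂z = ∂(-x*y + 3*x*z - z)/∂x - ∂(x^2 + 3*y^2)/∂z = -y + 3*z
  coefficient of dy ∧ dz: ∂f_3/∂y - ∂f_2/∂z = ∂(-x*y + 3*x*z - z)/∂y - ∂(y*(-3*x + 2*y))/∂z = -x
Assembling: d(omega) = (-9*y) dx ∧ dy + (-y + 3*z) dx ∧ dz + (-x) dy ∧ dz.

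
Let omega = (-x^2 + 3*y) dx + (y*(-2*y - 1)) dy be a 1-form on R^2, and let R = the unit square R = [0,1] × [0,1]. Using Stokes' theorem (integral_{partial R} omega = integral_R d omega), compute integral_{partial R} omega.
integral_(partial R) omega = -3

Stokes: integral_partial_R omega = integral_R d omega with d omega = (∂Q/∂x - ∂P/∂y) dx ∧ dy.
  ∂Q/∂x = 0
  ∂P/∂y = 3
  integrand = ∂Q/∂x - ∂P/∂y = -3.
Integrating over R: integral_0^1 integral_0^1 (-3) dx dy = -3.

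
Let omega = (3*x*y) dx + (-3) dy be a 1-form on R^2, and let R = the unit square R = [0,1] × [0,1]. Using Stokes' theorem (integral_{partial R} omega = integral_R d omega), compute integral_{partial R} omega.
integral_(partial R) omega = -3/2

Stokes: integral_partial_R omega = integral_R d omega with d omega = (∂Q/∂x - ∂P/∂y) dx ∧ dy.
  ∂Q/∂x = 0
  ∂P/∂y = 3*x
  integrand = ∂Q/∂x - ∂P/∂y = -3*x.
Integrating over R: integral_0^1 integral_0^1 (-3*x) dx dy = -3/2.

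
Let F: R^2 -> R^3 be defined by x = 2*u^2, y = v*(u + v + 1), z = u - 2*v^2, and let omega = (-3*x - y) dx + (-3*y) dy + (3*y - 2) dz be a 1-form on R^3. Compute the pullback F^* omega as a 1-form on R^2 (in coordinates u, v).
F^* omega = (-24*u^3 - 4*u^2*v - 7*u*v^2 - u*v - 3*v^3 + 3*v - 2) du + (v*(-3*u^2 - 21*u*v - 6*u - 18*v^2 - 21*v + 5)) dv

Using F^*(f dg) = (f ∘ F) d(g ∘ F), substitute each coordinate x_i by F_i(u, v) in f_i, and replace dx_i by d F_i = (∂F_i/∂u) du + (∂F_i/∂v) dv.
  For the x component: f_1(F) = -6*u^2 - u*v - v^2 - v; d F_1 = (4*u) du + (0) dv
  For the y component: f_2(F) = 3*v*(-u - v - 1); d F_2 = (v) du + (u + 2*v + 1) dv
  For the z component: f_3(F) = 3*u*v + 3*v^2 + 3*v - 2; d F_3 = (1) du + (-4*v) dv
Combining and collecting du, dv coefficients:
  coeff of du: -24*u^3 - 4*u^2*v - 7*u*v^2 - u*v - 3*v^3 + 3*v - 2
  coeff of dv: v*(-3*u^2 - 21*u*v - 6*u - 18*v^2 - 21*v + 5)
F^* omega = (-24*u^3 - 4*u^2*v - 7*u*v^2 - u*v - 3*v^3 + 3*v - 2) du + (v*(-3*u^2 - 21*u*v - 6*u - 18*v^2 - 21*v + 5)) dv.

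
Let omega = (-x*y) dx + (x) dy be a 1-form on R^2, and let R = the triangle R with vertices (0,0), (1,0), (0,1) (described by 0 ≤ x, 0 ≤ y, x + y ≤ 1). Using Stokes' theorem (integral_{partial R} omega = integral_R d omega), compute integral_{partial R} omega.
integral_(partial R) omega = 2/3

Stokes: integral_partial_R omega = integral_R d omega with d omega = (∂Q/∂x - ∂P/∂y) dx ∧ dy.
  ∂Q/∂x = 1
  ∂P/∂y = -x
  integrand = ∂Q/∂x - ∂P/∂y = x + 1.
Integrating over R: integral_0^1 integral_0^{1-x} (x + 1) dy dx = 2/3.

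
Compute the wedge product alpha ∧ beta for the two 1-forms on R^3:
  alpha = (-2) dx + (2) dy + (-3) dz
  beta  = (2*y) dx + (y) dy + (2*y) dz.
alpha ∧ beta = (-6*y) dx ∧ dy + (2*y) dx ∧ dz + (7*y) dy ∧ dz

Distribute the wedge, using dx_i ∧ dx_j = -dx_j ∧ dx_i and dx_i ∧ dx_i = 0. For each pair (i, j) with i < j, the coefficient of dx_i ∧ dx_j in alpha ∧ beta is (alpha_i * beta_j - alpha_j * beta_i). Collecting: alpha ∧ beta = (-6*y) dx ∧ dy + (2*y) dx ∧ dz + (7*y) dy ∧ dz.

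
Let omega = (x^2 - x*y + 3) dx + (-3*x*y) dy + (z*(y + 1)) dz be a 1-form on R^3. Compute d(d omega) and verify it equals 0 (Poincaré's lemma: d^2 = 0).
d(d omega) = 0

Step 1: d omega = sum_{i<j} (∂f_j/∂x_i - ∂f_i/∂x_j) dx_i ∧ dx_j:
  coeff of dx ∧ dy: x - 3*y
  coeff of dx ∧ dz: 0
  coeff of dy ∧ dz: z
Step 2: Apply d again to each 2-form coefficient. The only possible 3-form in R^3 is dx ∧ dy ∧ dz, with coefficient
  ∂(coeff of dy∧dz)/∂x - ∂(coeff of dx∧dz)/∂y + ∂(coeff of dx∧dy)/∂z
  = ∂/∂x (z) - ∂/∂y (0) + ∂/∂z (x - 3*y).
Each of these terms simplifies to sums of mixed partials that cancel in pairs. The result is 0 (by equality of mixed partials for smooth functions — Schwarz / Clairaut).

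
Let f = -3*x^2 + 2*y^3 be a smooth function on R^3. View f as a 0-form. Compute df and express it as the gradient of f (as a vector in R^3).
df = (-6*x) dx + (6*y^2) dy + (0) dz; grad f = (-6*x, 6*y^2, 0)

For a 0-form f, d f = (∂f/∂x) dx + (∂f/∂y) dy + (∂f/∂z) dz. The components of the vector representation are exactly the entries of grad f in Cartesian coordinates:
  ∂f/∂x = -6*x
  ∂f/∂y = 6*y^2
  ∂f/∂z = 0.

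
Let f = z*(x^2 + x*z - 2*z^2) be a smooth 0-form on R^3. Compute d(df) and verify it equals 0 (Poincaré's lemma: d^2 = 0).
d(df) = 0

Step 1: df = sum_i (∂f/∂x_i) dx_i = (z*(2*x + z)) dx + (0) dy + (x^2 + 2*x*z - 6*z^2) dz.
Step 2: Apply d again. Using the 1-form formula, the coefficient of dx ∧ dy in d(df) is ∂^2 f/∂x ∂y - ∂^2 f/∂y ∂x = (0) - (0) = 0 (equality of mixed partials for smooth f).
Similarly for dx ∧ dz and dy ∧ dz — all coefficients vanish. So d(df) = 0.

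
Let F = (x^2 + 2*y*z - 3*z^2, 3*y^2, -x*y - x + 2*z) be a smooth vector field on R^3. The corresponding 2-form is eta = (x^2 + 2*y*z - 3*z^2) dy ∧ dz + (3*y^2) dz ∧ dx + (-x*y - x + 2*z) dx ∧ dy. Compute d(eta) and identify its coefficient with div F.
d(eta) = (2*x + 6*y + 2) dx ∧ dy ∧ dz; div F = 2*x + 6*y + 2

For a 2-form in R^3 of the form above, applying d gives a 3-form with coefficient ∂P/∂x + ∂Q/∂y + ∂R/∂z:
  ∂P/∂x = 2*x
  ∂Q/∂y = 6*y
  ∂R/∂z = 2
Sum = 2*x + 6*y + 2, which is exactly div F.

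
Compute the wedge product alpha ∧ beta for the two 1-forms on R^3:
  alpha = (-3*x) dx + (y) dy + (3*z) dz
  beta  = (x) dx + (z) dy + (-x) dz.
alpha ∧ beta = (-x*(y + 3*z)) dx ∧ dy + (3*x*(x - z)) dx ∧ dz + (-x*y - 3*z^2) dy ∧ dz

Distribute the wedge, using dx_i ∧ dx_j = -dx_j ∧ dx_i and dx_i ∧ dx_i = 0. For each pair (i, j) with i < j, the coefficient of dx_i ∧ dx_j in alpha ∧ beta is (alpha_i * beta_j - alpha_j * beta_i). Collecting: alpha ∧ beta = (-x*(y + 3*z)) dx ∧ dy + (3*x*(x - z)) dx ∧ dz + (-x*y - 3*z^2) dy ∧ dz.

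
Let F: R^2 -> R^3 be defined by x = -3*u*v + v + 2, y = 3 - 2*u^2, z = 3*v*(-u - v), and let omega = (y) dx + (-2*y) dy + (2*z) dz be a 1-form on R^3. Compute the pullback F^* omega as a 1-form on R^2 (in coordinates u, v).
F^* omega = (-16*u^3 + 6*u^2*v + 18*u*v^2 + 24*u + 18*v^3 - 9*v) du + (6*u^3 + 18*u^2*v - 2*u^2 + 54*u*v^2 - 9*u + 36*v^3 + 3) dv

Using F^*(f dg) = (f ∘ F) d(g ∘ F), substitute each coordinate x_i by F_i(u, v) in f_i, and replace dx_i by d F_i = (∂F_i/∂u) du + (∂F_i/∂v) dv.
  For the x component: f_1(F) = 3 - 2*u^2; d F_1 = (-3*v) du + (1 - 3*u) dv
  For the y component: f_2(F) = 4*u^2 - 6; d F_2 = (-4*u) du + (0) dv
  For the z component: f_3(F) = 6*v*(-u - v); d F_3 = (-3*v) du + (-3*u - 6*v) dv
Combining and collecting du, dv coefficients:
  coeff of du: -16*u^3 + 6*u^2*v + 18*u*v^2 + 24*u + 18*v^3 - 9*v
  coeff of dv: 6*u^3 + 18*u^2*v - 2*u^2 + 54*u*v^2 - 9*u + 36*v^3 + 3
F^* omega = (-16*u^3 + 6*u^2*v + 18*u*v^2 + 24*u + 18*v^3 - 9*v) du + (6*u^3 + 18*u^2*v - 2*u^2 + 54*u*v^2 - 9*u + 36*v^3 + 3) dv.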